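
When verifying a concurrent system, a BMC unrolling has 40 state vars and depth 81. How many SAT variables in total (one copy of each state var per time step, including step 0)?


BMC unrolls to depth k, creating one copy of each state var for steps 0..k.
Step count = 81 + 1 = 82 (steps 0 through 81)
Vars per step = 40
Total = 40 * 82 = 3280

3280


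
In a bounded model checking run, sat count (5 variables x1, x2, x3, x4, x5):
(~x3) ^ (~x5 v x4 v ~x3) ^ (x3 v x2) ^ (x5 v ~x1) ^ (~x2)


CNF with 5 clauses over 5 vars (32 assignments).
An assignment satisfies CNF iff every clause has >=1 true literal.
Check each row (bits = x1,x2,x3,x4,x5; clause T/F shown):
  row 0 [00000]: clauses=TTFTT -> 0
  row 1 [00001]: clauses=TTFTT -> 0
  row 2 [00010]: clauses=TTFTT -> 0
  row 3 [00011]: clauses=TTFTT -> 0
  row 4 [00100]: clauses=FTTTT -> 0
  row 5 [00101]: clauses=FFTTT -> 0
  row 6 [00110]: clauses=FTTTT -> 0
  row 7 [00111]: clauses=FTTTT -> 0
  row 8 [01000]: clauses=TTTTF -> 0
  row 9 [01001]: clauses=TTTTF -> 0
  row 10 [01010]: clauses=TTTTF -> 0
  row 11 [01011]: clauses=TTTTF -> 0
  row 12 [01100]: clauses=FTTTF -> 0
  row 13 [01101]: clauses=FFTTF -> 0
  row 14 [01110]: clauses=FTTTF -> 0
  row 15 [01111]: clauses=FTTTF -> 0
  row 16 [10000]: clauses=TTFFT -> 0
  row 17 [10001]: clauses=TTFTT -> 0
  row 18 [10010]: clauses=TTFFT -> 0
  row 19 [10011]: clauses=TTFTT -> 0
  row 20 [10100]: clauses=FTTFT -> 0
  row 21 [10101]: clauses=FFTTT -> 0
  row 22 [10110]: clauses=FTTFT -> 0
  row 23 [10111]: clauses=FTTTT -> 0
  row 24 [11000]: clauses=TTTFF -> 0
  row 25 [11001]: clauses=TTTTF -> 0
  row 26 [11010]: clauses=TTTFF -> 0
  row 27 [11011]: clauses=TTTTF -> 0
  row 28 [11100]: clauses=FTTFF -> 0
  row 29 [11101]: clauses=FFTTF -> 0
  row 30 [11110]: clauses=FTTFF -> 0
  row 31 [11111]: clauses=FTTTF -> 0
Full result column, 8 rows per line (x1,x2 fixed per line; x3,x4,x5 runs 000..111 left to right):
  rows 0-7 [x1,x2=00]: 00000000  (ones: 0)
  rows 8-15 [x1,x2=01]: 00000000  (ones: 0)
  rows 16-23 [x1,x2=10]: 00000000  (ones: 0)
  rows 24-31 [x1,x2=11]: 00000000  (ones: 0)
Satisfying assignments = 0+0+0+0 = 0

0


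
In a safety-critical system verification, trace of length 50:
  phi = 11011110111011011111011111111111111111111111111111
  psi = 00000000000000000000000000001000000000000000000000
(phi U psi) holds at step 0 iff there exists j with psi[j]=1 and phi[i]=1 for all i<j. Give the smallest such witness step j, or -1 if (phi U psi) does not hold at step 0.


(phi U psi) at 0: need smallest j with psi[j]=1 and phi[i]=1 for all i in [0,j).
Scan from step 0:
  step 0: phi=1, psi=0 -> continue
  step 1: phi=1, psi=0 -> continue
  step 2: phi=0 -> phi-prefix broken from here
  step 28: psi=1 but phi already failed -> not a witness
  end of trace: no witness -> -1
Witness step = -1

-1


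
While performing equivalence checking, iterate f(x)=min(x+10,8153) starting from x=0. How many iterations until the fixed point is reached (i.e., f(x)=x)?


Step 1: x=0, cap=8153, increment=10
Step 2: x grows by 10 each step until capped at 8153; fixed point is x=8153
Step 3: iterations = ceil(8153/10) = 816

816


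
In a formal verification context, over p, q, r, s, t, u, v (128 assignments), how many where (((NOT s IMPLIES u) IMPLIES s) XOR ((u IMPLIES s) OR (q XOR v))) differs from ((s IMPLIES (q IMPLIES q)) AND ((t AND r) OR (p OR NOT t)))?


F1 = (((NOT s IMPLIES u) IMPLIES s) XOR ((u IMPLIES s) OR (q XOR v)))
F2 = ((s IMPLIES (q IMPLIES q)) AND ((t AND r) OR (p OR NOT t)))
Evaluate both on each of 128 rows (bits = p,q,r,s,t,u,v):
  row 0 [0000000]: F1=0 F2=1 (differ) -> 1
  row 1 [0000001]: F1=0 F2=1 (differ) -> 1
  row 2 [0000010]: F1=0 F2=1 (differ) -> 1
  row 3 [0000011]: F1=1 F2=1 -> 0
  row 4 [0000100]: F1=0 F2=0 -> 0
  (every remaining row is evaluated the same way; all 128 results are listed next)
Full result column, 8 rows per line (p,q,r,s fixed per line; t,u,v runs 000..111 left to right):
  rows 0-7 [p,q,r,s=0000]: 11100001  (ones: 4)
  rows 8-15 [p,q,r,s=0001]: 11110000  (ones: 4)
  rows 16-23 [p,q,r,s=0010]: 11101110  (ones: 6)
  rows 24-31 [p,q,r,s=0011]: 11111111  (ones: 8)
  rows 32-39 [p,q,r,s=0100]: 11010010  (ones: 4)
  rows 40-47 [p,q,r,s=0101]: 11110000  (ones: 4)
  rows 48-55 [p,q,r,s=0110]: 11011101  (ones: 6)
  rows 56-63 [p,q,r,s=0111]: 11111111  (ones: 8)
  rows 64-71 [p,q,r,s=1000]: 11101110  (ones: 6)
  rows 72-79 [p,q,r,s=1001]: 11111111  (ones: 8)
  rows 80-87 [p,q,r,s=1010]: 11101110  (ones: 6)
  rows 88-95 [p,q,r,s=1011]: 11111111  (ones: 8)
  rows 96-103 [p,q,r,s=1100]: 11011101  (ones: 6)
  rows 104-111 [p,q,r,s=1101]: 11111111  (ones: 8)
  rows 112-119 [p,q,r,s=1110]: 11011101  (ones: 6)
  rows 120-127 [p,q,r,s=1111]: 11111111  (ones: 8)
Disagreements = 4+4+6+8+4+4+6+8+6+8+6+8+6+8+6+8 = 100

100


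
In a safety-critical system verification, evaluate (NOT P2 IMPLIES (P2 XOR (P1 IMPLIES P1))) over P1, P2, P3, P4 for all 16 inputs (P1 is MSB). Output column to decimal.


Formula: (NOT P2 IMPLIES (P2 XOR (P1 IMPLIES P1))) over P1, P2, P3, P4 (16 rows)
Evaluate each row (bits = P1,P2,P3,P4, MSB first):
  row 0 [0000]: (NOT 0 IMPLIES (0 XOR (0 IMPLIES 0))) -> 1
  row 1 [0001]: (NOT 0 IMPLIES (0 XOR (0 IMPLIES 0))) -> 1
  row 2 [0010]: (NOT 0 IMPLIES (0 XOR (0 IMPLIES 0))) -> 1
  row 3 [0011]: (NOT 0 IMPLIES (0 XOR (0 IMPLIES 0))) -> 1
  row 4 [0100]: (NOT 1 IMPLIES (1 XOR (0 IMPLIES 0))) -> 1
  row 5 [0101]: (NOT 1 IMPLIES (1 XOR (0 IMPLIES 0))) -> 1
  row 6 [0110]: (NOT 1 IMPLIES (1 XOR (0 IMPLIES 0))) -> 1
  row 7 [0111]: (NOT 1 IMPLIES (1 XOR (0 IMPLIES 0))) -> 1
  row 8 [1000]: (NOT 0 IMPLIES (0 XOR (1 IMPLIES 1))) -> 1
  row 9 [1001]: (NOT 0 IMPLIES (0 XOR (1 IMPLIES 1))) -> 1
  row 10 [1010]: (NOT 0 IMPLIES (0 XOR (1 IMPLIES 1))) -> 1
  row 11 [1011]: (NOT 0 IMPLIES (0 XOR (1 IMPLIES 1))) -> 1
  row 12 [1100]: (NOT 1 IMPLIES (1 XOR (1 IMPLIES 1))) -> 1
  row 13 [1101]: (NOT 1 IMPLIES (1 XOR (1 IMPLIES 1))) -> 1
  row 14 [1110]: (NOT 1 IMPLIES (1 XOR (1 IMPLIES 1))) -> 1
  row 15 [1111]: (NOT 1 IMPLIES (1 XOR (1 IMPLIES 1))) -> 1
Full result column, 4 rows per line (P1,P2 fixed per line; P3,P4 runs 00..11 left to right):
  rows 0-3 [P1,P2=00]: 1111  = hex F
  rows 4-7 [P1,P2=01]: 1111  = hex F
  rows 8-11 [P1,P2=10]: 1111  = hex F
  rows 12-15 [P1,P2=11]: 1111  = hex F
Output column (row 0 .. row 15) = 1111111111111111
Output column grouped in 4s = 1111 1111 1111 1111 = 0xFFFF
Convert to decimal digit by digit (value = value*16 + digit):
  F -> 15
  15*16 + 15 (F) = 255
  255*16 + 15 (F) = 4095
  4095*16 + 15 (F) = 65535
Decimal = 65535

65535


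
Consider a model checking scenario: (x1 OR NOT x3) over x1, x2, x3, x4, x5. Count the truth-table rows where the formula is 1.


Formula: (x1 OR NOT x3) over 5 vars (32 rows)
Evaluate each row (x1, x2, x3, x4, x5 as bits, MSB first):
  row 0 [00000]: (0 OR NOT 0) -> 1
  row 1 [00001]: (0 OR NOT 0) -> 1
  row 2 [00010]: (0 OR NOT 0) -> 1
  row 3 [00011]: (0 OR NOT 0) -> 1
  row 4 [00100]: (0 OR NOT 1) -> 0
  row 5 [00101]: (0 OR NOT 1) -> 0
  row 6 [00110]: (0 OR NOT 1) -> 0
  row 7 [00111]: (0 OR NOT 1) -> 0
  row 8 [01000]: (0 OR NOT 0) -> 1
  row 9 [01001]: (0 OR NOT 0) -> 1
  row 10 [01010]: (0 OR NOT 0) -> 1
  row 11 [01011]: (0 OR NOT 0) -> 1
  row 12 [01100]: (0 OR NOT 1) -> 0
  row 13 [01101]: (0 OR NOT 1) -> 0
  row 14 [01110]: (0 OR NOT 1) -> 0
  row 15 [01111]: (0 OR NOT 1) -> 0
  row 16 [10000]: (1 OR NOT 0) -> 1
  row 17 [10001]: (1 OR NOT 0) -> 1
  row 18 [10010]: (1 OR NOT 0) -> 1
  row 19 [10011]: (1 OR NOT 0) -> 1
  row 20 [10100]: (1 OR NOT 1) -> 1
  row 21 [10101]: (1 OR NOT 1) -> 1
  row 22 [10110]: (1 OR NOT 1) -> 1
  row 23 [10111]: (1 OR NOT 1) -> 1
  row 24 [11000]: (1 OR NOT 0) -> 1
  row 25 [11001]: (1 OR NOT 0) -> 1
  row 26 [11010]: (1 OR NOT 0) -> 1
  row 27 [11011]: (1 OR NOT 0) -> 1
  row 28 [11100]: (1 OR NOT 1) -> 1
  row 29 [11101]: (1 OR NOT 1) -> 1
  row 30 [11110]: (1 OR NOT 1) -> 1
  row 31 [11111]: (1 OR NOT 1) -> 1
Full result column, 8 rows per line (x1,x2 fixed per line; x3,x4,x5 runs 000..111 left to right):
  rows 0-7 [x1,x2=00]: 11110000  (ones: 4)
  rows 8-15 [x1,x2=01]: 11110000  (ones: 4)
  rows 16-23 [x1,x2=10]: 11111111  (ones: 8)
  rows 24-31 [x1,x2=11]: 11111111  (ones: 8)
Count of 1-rows = 4+4+8+8 = 24

24


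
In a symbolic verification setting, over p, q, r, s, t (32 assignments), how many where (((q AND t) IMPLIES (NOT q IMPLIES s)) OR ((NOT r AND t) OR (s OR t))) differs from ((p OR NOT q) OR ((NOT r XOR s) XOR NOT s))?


F1 = (((q AND t) IMPLIES (NOT q IMPLIES s)) OR ((NOT r AND t) OR (s OR t)))
F2 = ((p OR NOT q) OR ((NOT r XOR s) XOR NOT s))
Evaluate both on each of 32 rows (bits = p,q,r,s,t):
  row 0 [00000]: F1=1 F2=1 -> 0
  row 1 [00001]: F1=1 F2=1 -> 0
  row 2 [00010]: F1=1 F2=1 -> 0
  row 3 [00011]: F1=1 F2=1 -> 0
  row 4 [00100]: F1=1 F2=1 -> 0
  row 5 [00101]: F1=1 F2=1 -> 0
  row 6 [00110]: F1=1 F2=1 -> 0
  row 7 [00111]: F1=1 F2=1 -> 0
  row 8 [01000]: F1=1 F2=0 (differ) -> 1
  row 9 [01001]: F1=1 F2=0 (differ) -> 1
  row 10 [01010]: F1=1 F2=0 (differ) -> 1
  row 11 [01011]: F1=1 F2=0 (differ) -> 1
  row 12 [01100]: F1=1 F2=1 -> 0
  row 13 [01101]: F1=1 F2=1 -> 0
  row 14 [01110]: F1=1 F2=1 -> 0
  row 15 [01111]: F1=1 F2=1 -> 0
  row 16 [10000]: F1=1 F2=1 -> 0
  row 17 [10001]: F1=1 F2=1 -> 0
  row 18 [10010]: F1=1 F2=1 -> 0
  row 19 [10011]: F1=1 F2=1 -> 0
  row 20 [10100]: F1=1 F2=1 -> 0
  row 21 [10101]: F1=1 F2=1 -> 0
  row 22 [10110]: F1=1 F2=1 -> 0
  row 23 [10111]: F1=1 F2=1 -> 0
  row 24 [11000]: F1=1 F2=1 -> 0
  row 25 [11001]: F1=1 F2=1 -> 0
  row 26 [11010]: F1=1 F2=1 -> 0
  row 27 [11011]: F1=1 F2=1 -> 0
  row 28 [11100]: F1=1 F2=1 -> 0
  row 29 [11101]: F1=1 F2=1 -> 0
  row 30 [11110]: F1=1 F2=1 -> 0
  row 31 [11111]: F1=1 F2=1 -> 0
Full result column, 8 rows per line (p,q fixed per line; r,s,t runs 000..111 left to right):
  rows 0-7 [p,q=00]: 00000000  (ones: 0)
  rows 8-15 [p,q=01]: 11110000  (ones: 4)
  rows 16-23 [p,q=10]: 00000000  (ones: 0)
  rows 24-31 [p,q=11]: 00000000  (ones: 0)
Disagreements = 0+4+0+0 = 4

4


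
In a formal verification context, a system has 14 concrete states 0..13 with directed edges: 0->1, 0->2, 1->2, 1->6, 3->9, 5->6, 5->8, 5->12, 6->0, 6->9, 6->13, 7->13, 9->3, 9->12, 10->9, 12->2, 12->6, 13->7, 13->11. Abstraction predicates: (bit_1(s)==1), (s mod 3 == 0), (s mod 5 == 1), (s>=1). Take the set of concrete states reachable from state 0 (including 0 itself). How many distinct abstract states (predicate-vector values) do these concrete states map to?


BFS from 0:
Concrete reachable: {0, 1, 2, 3, 6, 7, 9, 11, 12, 13}
Abstract via predicates (bit_1(s)==1), (s mod 3 == 0), (s mod 5 == 1), (s>=1):
  (0,0,0,1) <- {13}
  (0,0,1,1) <- {1}
  (0,1,0,0) <- {0}
  (0,1,0,1) <- {9, 12}
  (1,0,0,1) <- {2, 7}
  (1,0,1,1) <- {11}
  (1,1,0,1) <- {3}
  (1,1,1,1) <- {6}
Distinct abstract states = 8

8


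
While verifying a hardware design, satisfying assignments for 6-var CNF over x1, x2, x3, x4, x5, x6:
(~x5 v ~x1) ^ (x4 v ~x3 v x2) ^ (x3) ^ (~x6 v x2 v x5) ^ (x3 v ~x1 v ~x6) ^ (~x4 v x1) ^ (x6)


CNF with 7 clauses over 6 vars (64 assignments).
An assignment satisfies CNF iff every clause has >=1 true literal.
Check each row (bits = x1,x2,x3,x4,x5,x6; clause T/F shown):
  row 0 [000000]: clauses=TTFTTTF -> 0
  row 1 [000001]: clauses=TTFFTTT -> 0
  row 2 [000010]: clauses=TTFTTTF -> 0
  row 3 [000011]: clauses=TTFTTTT -> 0
  row 4 [000100]: clauses=TTFTTFF -> 0
  (every remaining row is evaluated the same way; all 64 results are listed next)
Full result column, 8 rows per line (x1,x2,x3 fixed per line; x4,x5,x6 runs 000..111 left to right):
  rows 0-7 [x1,x2,x3=000]: 00000000  (ones: 0)
  rows 8-15 [x1,x2,x3=001]: 00000000  (ones: 0)
  rows 16-23 [x1,x2,x3=010]: 00000000  (ones: 0)
  rows 24-31 [x1,x2,x3=011]: 01010000  (ones: 2)
  rows 32-39 [x1,x2,x3=100]: 00000000  (ones: 0)
  rows 40-47 [x1,x2,x3=101]: 00000000  (ones: 0)
  rows 48-55 [x1,x2,x3=110]: 00000000  (ones: 0)
  rows 56-63 [x1,x2,x3=111]: 01000100  (ones: 2)
Satisfying assignments = 0+0+0+2+0+0+0+2 = 4

4


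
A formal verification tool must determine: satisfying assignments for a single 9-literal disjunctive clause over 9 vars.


Step 1: Total=2^9=512
Step 2: Unsat when all 9 false: 2^0=1
Step 3: Sat=512-1=511

511


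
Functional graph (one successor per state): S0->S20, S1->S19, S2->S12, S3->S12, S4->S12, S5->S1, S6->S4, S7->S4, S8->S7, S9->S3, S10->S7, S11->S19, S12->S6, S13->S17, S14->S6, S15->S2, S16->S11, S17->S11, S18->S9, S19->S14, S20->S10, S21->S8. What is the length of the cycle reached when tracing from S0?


Trace from S0 until a state repeats:
  S0 -> S20 -> S10 -> S7 -> S4 -> S12 -> S6 -> S4
S4 first seen at step 4, revisited at step 7.
Cycle length = 7 - 4 = 3

3


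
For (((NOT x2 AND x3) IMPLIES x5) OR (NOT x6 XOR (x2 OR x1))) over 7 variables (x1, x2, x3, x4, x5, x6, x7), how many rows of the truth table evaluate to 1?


Formula: (((NOT x2 AND x3) IMPLIES x5) OR (NOT x6 XOR (x2 OR x1))) over 7 vars (128 rows)
Evaluate each row (x1, x2, x3, x4, x5, x6, x7 as bits, MSB first):
  row 0 [0000000]: (((NOT 0 AND 0) IMPLIES 0) OR (NOT 0 XOR (0 OR 0))) -> 1
  row 1 [0000001]: (((NOT 0 AND 0) IMPLIES 0) OR (NOT 0 XOR (0 OR 0))) -> 1
  row 2 [0000010]: (((NOT 0 AND 0) IMPLIES 0) OR (NOT 1 XOR (0 OR 0))) -> 1
  row 3 [0000011]: (((NOT 0 AND 0) IMPLIES 0) OR (NOT 1 XOR (0 OR 0))) -> 1
  row 4 [0000100]: (((NOT 0 AND 0) IMPLIES 1) OR (NOT 0 XOR (0 OR 0))) -> 1
  (every remaining row is evaluated the same way; all 128 results are listed next)
Full result column, 8 rows per line (x1,x2,x3,x4 fixed per line; x5,x6,x7 runs 000..111 left to right):
  rows 0-7 [x1,x2,x3,x4=0000]: 11111111  (ones: 8)
  rows 8-15 [x1,x2,x3,x4=0001]: 11111111  (ones: 8)
  rows 16-23 [x1,x2,x3,x4=0010]: 11001111  (ones: 6)
  rows 24-31 [x1,x2,x3,x4=0011]: 11001111  (ones: 6)
  rows 32-39 [x1,x2,x3,x4=0100]: 11111111  (ones: 8)
  rows 40-47 [x1,x2,x3,x4=0101]: 11111111  (ones: 8)
  rows 48-55 [x1,x2,x3,x4=0110]: 11111111  (ones: 8)
  rows 56-63 [x1,x2,x3,x4=0111]: 11111111  (ones: 8)
  rows 64-71 [x1,x2,x3,x4=1000]: 11111111  (ones: 8)
  rows 72-79 [x1,x2,x3,x4=1001]: 11111111  (ones: 8)
  rows 80-87 [x1,x2,x3,x4=1010]: 00111111  (ones: 6)
  rows 88-95 [x1,x2,x3,x4=1011]: 00111111  (ones: 6)
  rows 96-103 [x1,x2,x3,x4=1100]: 11111111  (ones: 8)
  rows 104-111 [x1,x2,x3,x4=1101]: 11111111  (ones: 8)
  rows 112-119 [x1,x2,x3,x4=1110]: 11111111  (ones: 8)
  rows 120-127 [x1,x2,x3,x4=1111]: 11111111  (ones: 8)
Count of 1-rows = 8+8+6+6+8+8+8+8+8+8+6+6+8+8+8+8 = 120

120


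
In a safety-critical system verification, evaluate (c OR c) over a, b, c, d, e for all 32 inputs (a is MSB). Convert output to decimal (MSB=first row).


Formula: (c OR c) over a, b, c, d, e (32 rows)
Evaluate each row (bits = a,b,c,d,e, MSB first):
  row 0 [00000]: (0 OR 0) -> 0
  row 1 [00001]: (0 OR 0) -> 0
  row 2 [00010]: (0 OR 0) -> 0
  row 3 [00011]: (0 OR 0) -> 0
  row 4 [00100]: (1 OR 1) -> 1
  row 5 [00101]: (1 OR 1) -> 1
  row 6 [00110]: (1 OR 1) -> 1
  row 7 [00111]: (1 OR 1) -> 1
  row 8 [01000]: (0 OR 0) -> 0
  row 9 [01001]: (0 OR 0) -> 0
  row 10 [01010]: (0 OR 0) -> 0
  row 11 [01011]: (0 OR 0) -> 0
  row 12 [01100]: (1 OR 1) -> 1
  row 13 [01101]: (1 OR 1) -> 1
  row 14 [01110]: (1 OR 1) -> 1
  row 15 [01111]: (1 OR 1) -> 1
  row 16 [10000]: (0 OR 0) -> 0
  row 17 [10001]: (0 OR 0) -> 0
  row 18 [10010]: (0 OR 0) -> 0
  row 19 [10011]: (0 OR 0) -> 0
  row 20 [10100]: (1 OR 1) -> 1
  row 21 [10101]: (1 OR 1) -> 1
  row 22 [10110]: (1 OR 1) -> 1
  row 23 [10111]: (1 OR 1) -> 1
  row 24 [11000]: (0 OR 0) -> 0
  row 25 [11001]: (0 OR 0) -> 0
  row 26 [11010]: (0 OR 0) -> 0
  row 27 [11011]: (0 OR 0) -> 0
  row 28 [11100]: (1 OR 1) -> 1
  row 29 [11101]: (1 OR 1) -> 1
  row 30 [11110]: (1 OR 1) -> 1
  row 31 [11111]: (1 OR 1) -> 1
Full result column, 4 rows per line (a,b,c fixed per line; d,e runs 00..11 left to right):
  rows 0-3 [a,b,c=000]: 0000  = hex 0
  rows 4-7 [a,b,c=001]: 1111  = hex F
  rows 8-11 [a,b,c=010]: 0000  = hex 0
  rows 12-15 [a,b,c=011]: 1111  = hex F
  rows 16-19 [a,b,c=100]: 0000  = hex 0
  rows 20-23 [a,b,c=101]: 1111  = hex F
  rows 24-27 [a,b,c=110]: 0000  = hex 0
  rows 28-31 [a,b,c=111]: 1111  = hex F
Output column (row 0 .. row 31) = 00001111000011110000111100001111
Output column grouped in 4s = 0000 1111 0000 1111 0000 1111 0000 1111 = 0x0F0F0F0F
Convert to decimal digit by digit (value = value*16 + digit):
  0 -> 0
  0*16 + 15 (F) = 15
  15*16 + 0 = 240
  240*16 + 15 (F) = 3855
  3855*16 + 0 = 61680
  61680*16 + 15 (F) = 986895
  986895*16 + 0 = 15790320
  15790320*16 + 15 (F) = 252645135
Decimal = 252645135

252645135


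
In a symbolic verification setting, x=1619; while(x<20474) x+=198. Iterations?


Step 1: x goes from 1619 toward 20474 by 198; the body runs while x<20474, so iterations = ceil((bound-start)/step)
Step 2: Distance=18855
Step 3: ceil(18855/198)=96

96


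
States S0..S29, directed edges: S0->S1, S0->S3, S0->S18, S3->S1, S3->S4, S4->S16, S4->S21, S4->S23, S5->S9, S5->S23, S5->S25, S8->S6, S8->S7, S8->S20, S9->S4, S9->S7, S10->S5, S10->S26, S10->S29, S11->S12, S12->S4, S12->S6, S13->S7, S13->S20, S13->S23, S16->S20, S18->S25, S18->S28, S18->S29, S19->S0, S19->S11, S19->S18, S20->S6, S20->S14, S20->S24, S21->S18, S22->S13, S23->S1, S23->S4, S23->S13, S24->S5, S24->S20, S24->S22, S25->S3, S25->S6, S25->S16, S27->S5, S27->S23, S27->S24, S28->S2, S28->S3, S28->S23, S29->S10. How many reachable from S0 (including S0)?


BFS from S0:
  layer 0: {S0}
  layer 1: {S1, S3, S18}
  layer 2: {S4, S25, S28, S29}
  layer 3: {S2, S6, S10, S16, S21, S23}
  layer 4: {S5, S13, S20, S26}
  layer 5: {S7, S9, S14, S24}
  layer 6: {S22}
Reachable set: {S0, S1, S2, S3, S4, S5, S6, S7, S9, S10, S13, S14, S16, S18, S20, S21, S22, S23, S24, S25, S26, S28, S29}
Count = 23

23


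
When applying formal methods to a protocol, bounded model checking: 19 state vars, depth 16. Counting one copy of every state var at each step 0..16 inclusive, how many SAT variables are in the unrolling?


BMC unrolls to depth k, creating one copy of each state var for steps 0..k.
Step count = 16 + 1 = 17 (steps 0 through 16)
Vars per step = 19
Total = 19 * 17 = 323

323


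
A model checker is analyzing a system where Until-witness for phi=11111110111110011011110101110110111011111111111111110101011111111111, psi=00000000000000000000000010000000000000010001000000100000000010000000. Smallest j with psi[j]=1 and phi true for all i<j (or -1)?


(phi U psi) at 0: need smallest j with psi[j]=1 and phi[i]=1 for all i in [0,j).
Scan from step 0:
  step 0: phi=1, psi=0 -> continue
  step 1: phi=1, psi=0 -> continue
  step 2: phi=1, psi=0 -> continue
  step 3: phi=1, psi=0 -> continue
  step 7: phi=0 -> phi-prefix broken from here
  step 24: psi=1 but phi already failed -> not a witness
  step 39: psi=1 but phi already failed -> not a witness
  step 43: psi=1 but phi already failed -> not a witness
  step 50: psi=1 but phi already failed -> not a witness
  step 60: psi=1 but phi already failed -> not a witness
  end of trace: no witness -> -1
Witness step = -1

-1


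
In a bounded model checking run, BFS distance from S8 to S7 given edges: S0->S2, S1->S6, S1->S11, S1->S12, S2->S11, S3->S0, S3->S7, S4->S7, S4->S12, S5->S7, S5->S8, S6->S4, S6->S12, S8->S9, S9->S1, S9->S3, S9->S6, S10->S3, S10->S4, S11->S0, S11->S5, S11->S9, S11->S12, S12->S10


BFS layer-by-layer from S8:
  dist 0: {S8}
  dist 1: {S9}
  dist 2: {S1, S3, S6}
  dist 3: {S0, S4, S7, S11, S12}
  -> S7 reached at distance 3
Shortest path length = 3

3


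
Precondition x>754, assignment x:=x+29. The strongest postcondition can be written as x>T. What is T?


Formula: sp(P, x:=E) = exists old_x. (x = E[old_x/x]) AND P[old_x/x] (old_x is the value of x before the assignment; eliminate old_x by solving x = E[old_x/x] for old_x)
Step 1: Precondition P: x>754, i.e. old_x > 754
Step 2: Assignment gives x = old_x + 29, so old_x = x - 29
Step 3: Substitute into P: x - 29 > 754
Step 4: Simplify: x > 754+29 = 783

783


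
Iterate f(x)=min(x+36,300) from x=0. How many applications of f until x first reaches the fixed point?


Step 1: x=0, cap=300, increment=36
Step 2: x grows by 36 each step until capped at 300; fixed point is x=300
Step 3: iterations = ceil(300/36) = 9

9


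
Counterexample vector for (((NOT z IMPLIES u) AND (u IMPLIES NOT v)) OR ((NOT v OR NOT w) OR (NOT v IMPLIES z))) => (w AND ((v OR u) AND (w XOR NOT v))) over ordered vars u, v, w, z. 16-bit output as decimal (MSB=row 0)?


F1 = (((NOT z IMPLIES u) AND (u IMPLIES NOT v)) OR ((NOT v OR NOT w) OR (NOT v IMPLIES z)))
F2 = (w AND ((v OR u) AND (w XOR NOT v)))
Counterexample to F1=>F2 is where F1=1 and F2=0.
Evaluate each row (bits = u,v,w,z, MSB first):
  row 0 [0000]: F1=1 F2=0 -> F1&~F2 -> 1
  row 1 [0001]: F1=1 F2=0 -> F1&~F2 -> 1
  row 2 [0010]: F1=1 F2=0 -> F1&~F2 -> 1
  row 3 [0011]: F1=1 F2=0 -> F1&~F2 -> 1
  row 4 [0100]: F1=1 F2=0 -> F1&~F2 -> 1
  row 5 [0101]: F1=1 F2=0 -> F1&~F2 -> 1
  row 6 [0110]: F1=1 F2=1 -> F1&~F2 -> 0
  row 7 [0111]: F1=1 F2=1 -> F1&~F2 -> 0
  row 8 [1000]: F1=1 F2=0 -> F1&~F2 -> 1
  row 9 [1001]: F1=1 F2=0 -> F1&~F2 -> 1
  row 10 [1010]: F1=1 F2=0 -> F1&~F2 -> 1
  row 11 [1011]: F1=1 F2=0 -> F1&~F2 -> 1
  row 12 [1100]: F1=1 F2=0 -> F1&~F2 -> 1
  row 13 [1101]: F1=1 F2=0 -> F1&~F2 -> 1
  row 14 [1110]: F1=1 F2=1 -> F1&~F2 -> 0
  row 15 [1111]: F1=1 F2=1 -> F1&~F2 -> 0
Full result column, 4 rows per line (u,v fixed per line; w,z runs 00..11 left to right):
  rows 0-3 [u,v=00]: 1111  = hex F
  rows 4-7 [u,v=01]: 1100  = hex C
  rows 8-11 [u,v=10]: 1111  = hex F
  rows 12-15 [u,v=11]: 1100  = hex C
Counterexample vector (row 0 .. row 15) = 1111110011111100
Output column grouped in 4s = 1111 1100 1111 1100 = 0xFCFC
Convert to decimal digit by digit (value = value*16 + digit):
  F -> 15
  15*16 + 12 (C) = 252
  252*16 + 15 (F) = 4047
  4047*16 + 12 (C) = 64764
Decimal = 64764

64764


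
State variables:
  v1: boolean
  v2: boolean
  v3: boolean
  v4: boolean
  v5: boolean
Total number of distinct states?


State space = product of domain sizes of all variables.
Domain sizes:
  v1 (boolean): 2
  v2 (boolean): 2
  v3 (boolean): 2
  v4 (boolean): 2
  v5 (boolean): 2
Product = 2 * 2 * 2 * 2 * 2 = 32

32


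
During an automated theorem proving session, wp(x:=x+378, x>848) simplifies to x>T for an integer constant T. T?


Formula: wp(x:=E, P) = P[E/x] (substitute E for x in postcondition)
Step 1: Postcondition: x>848
Step 2: Substitute x+378 for x: x+378>848
Step 3: Solve for x: x > 848-378 = 470

470


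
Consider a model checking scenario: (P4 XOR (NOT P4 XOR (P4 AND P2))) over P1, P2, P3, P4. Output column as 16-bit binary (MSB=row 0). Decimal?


Formula: (P4 XOR (NOT P4 XOR (P4 AND P2))) over P1, P2, P3, P4 (16 rows)
Evaluate each row (bits = P1,P2,P3,P4, MSB first):
  row 0 [0000]: (0 XOR (NOT 0 XOR (0 AND 0))) -> 1
  row 1 [0001]: (1 XOR (NOT 1 XOR (1 AND 0))) -> 1
  row 2 [0010]: (0 XOR (NOT 0 XOR (0 AND 0))) -> 1
  row 3 [0011]: (1 XOR (NOT 1 XOR (1 AND 0))) -> 1
  row 4 [0100]: (0 XOR (NOT 0 XOR (0 AND 1))) -> 1
  row 5 [0101]: (1 XOR (NOT 1 XOR (1 AND 1))) -> 0
  row 6 [0110]: (0 XOR (NOT 0 XOR (0 AND 1))) -> 1
  row 7 [0111]: (1 XOR (NOT 1 XOR (1 AND 1))) -> 0
  row 8 [1000]: (0 XOR (NOT 0 XOR (0 AND 0))) -> 1
  row 9 [1001]: (1 XOR (NOT 1 XOR (1 AND 0))) -> 1
  row 10 [1010]: (0 XOR (NOT 0 XOR (0 AND 0))) -> 1
  row 11 [1011]: (1 XOR (NOT 1 XOR (1 AND 0))) -> 1
  row 12 [1100]: (0 XOR (NOT 0 XOR (0 AND 1))) -> 1
  row 13 [1101]: (1 XOR (NOT 1 XOR (1 AND 1))) -> 0
  row 14 [1110]: (0 XOR (NOT 0 XOR (0 AND 1))) -> 1
  row 15 [1111]: (1 XOR (NOT 1 XOR (1 AND 1))) -> 0
Full result column, 4 rows per line (P1,P2 fixed per line; P3,P4 runs 00..11 left to right):
  rows 0-3 [P1,P2=00]: 1111  = hex F
  rows 4-7 [P1,P2=01]: 1010  = hex A
  rows 8-11 [P1,P2=10]: 1111  = hex F
  rows 12-15 [P1,P2=11]: 1010  = hex A
Output column (row 0 .. row 15) = 1111101011111010
Output column grouped in 4s = 1111 1010 1111 1010 = 0xFAFA
Convert to decimal digit by digit (value = value*16 + digit):
  F -> 15
  15*16 + 10 (A) = 250
  250*16 + 15 (F) = 4015
  4015*16 + 10 (A) = 64250
Decimal = 64250

64250


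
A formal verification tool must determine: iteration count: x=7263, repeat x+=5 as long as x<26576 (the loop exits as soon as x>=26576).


Step 1: x goes from 7263 toward 26576 by 5; the body runs while x<26576, so iterations = ceil((bound-start)/step)
Step 2: Distance=19313
Step 3: ceil(19313/5)=3863

3863


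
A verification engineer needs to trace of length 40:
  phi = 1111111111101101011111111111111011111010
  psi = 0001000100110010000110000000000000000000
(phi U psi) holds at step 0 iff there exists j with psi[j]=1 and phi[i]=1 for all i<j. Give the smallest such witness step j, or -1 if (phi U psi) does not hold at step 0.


(phi U psi) at 0: need smallest j with psi[j]=1 and phi[i]=1 for all i in [0,j).
Scan from step 0:
  step 0: phi=1, psi=0 -> continue
  step 1: phi=1, psi=0 -> continue
  step 2: phi=1, psi=0 -> continue
  step 3: psi=1 and phi held for [0,3) -> witness found
Witness step = 3

3


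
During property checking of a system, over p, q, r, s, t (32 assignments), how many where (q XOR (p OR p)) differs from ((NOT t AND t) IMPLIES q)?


F1 = (q XOR (p OR p))
F2 = ((NOT t AND t) IMPLIES q)
Evaluate both on each of 32 rows (bits = p,q,r,s,t):
  row 0 [00000]: F1=0 F2=1 (differ) -> 1
  row 1 [00001]: F1=0 F2=1 (differ) -> 1
  row 2 [00010]: F1=0 F2=1 (differ) -> 1
  row 3 [00011]: F1=0 F2=1 (differ) -> 1
  row 4 [00100]: F1=0 F2=1 (differ) -> 1
  row 5 [00101]: F1=0 F2=1 (differ) -> 1
  row 6 [00110]: F1=0 F2=1 (differ) -> 1
  row 7 [00111]: F1=0 F2=1 (differ) -> 1
  row 8 [01000]: F1=1 F2=1 -> 0
  row 9 [01001]: F1=1 F2=1 -> 0
  row 10 [01010]: F1=1 F2=1 -> 0
  row 11 [01011]: F1=1 F2=1 -> 0
  row 12 [01100]: F1=1 F2=1 -> 0
  row 13 [01101]: F1=1 F2=1 -> 0
  row 14 [01110]: F1=1 F2=1 -> 0
  row 15 [01111]: F1=1 F2=1 -> 0
  row 16 [10000]: F1=1 F2=1 -> 0
  row 17 [10001]: F1=1 F2=1 -> 0
  row 18 [10010]: F1=1 F2=1 -> 0
  row 19 [10011]: F1=1 F2=1 -> 0
  row 20 [10100]: F1=1 F2=1 -> 0
  row 21 [10101]: F1=1 F2=1 -> 0
  row 22 [10110]: F1=1 F2=1 -> 0
  row 23 [10111]: F1=1 F2=1 -> 0
  row 24 [11000]: F1=0 F2=1 (differ) -> 1
  row 25 [11001]: F1=0 F2=1 (differ) -> 1
  row 26 [11010]: F1=0 F2=1 (differ) -> 1
  row 27 [11011]: F1=0 F2=1 (differ) -> 1
  row 28 [11100]: F1=0 F2=1 (differ) -> 1
  row 29 [11101]: F1=0 F2=1 (differ) -> 1
  row 30 [11110]: F1=0 F2=1 (differ) -> 1
  row 31 [11111]: F1=0 F2=1 (differ) -> 1
Full result column, 8 rows per line (p,q fixed per line; r,s,t runs 000..111 left to right):
  rows 0-7 [p,q=00]: 11111111  (ones: 8)
  rows 8-15 [p,q=01]: 00000000  (ones: 0)
  rows 16-23 [p,q=10]: 00000000  (ones: 0)
  rows 24-31 [p,q=11]: 11111111  (ones: 8)
Disagreements = 8+0+0+8 = 16

16


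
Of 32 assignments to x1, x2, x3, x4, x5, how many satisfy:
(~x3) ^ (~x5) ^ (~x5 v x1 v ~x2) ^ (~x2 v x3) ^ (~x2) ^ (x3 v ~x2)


CNF with 6 clauses over 5 vars (32 assignments).
An assignment satisfies CNF iff every clause has >=1 true literal.
Check each row (bits = x1,x2,x3,x4,x5; clause T/F shown):
  row 0 [00000]: clauses=TTTTTT -> 1
  row 1 [00001]: clauses=TFTTTT -> 0
  row 2 [00010]: clauses=TTTTTT -> 1
  row 3 [00011]: clauses=TFTTTT -> 0
  row 4 [00100]: clauses=FTTTTT -> 0
  row 5 [00101]: clauses=FFTTTT -> 0
  row 6 [00110]: clauses=FTTTTT -> 0
  row 7 [00111]: clauses=FFTTTT -> 0
  row 8 [01000]: clauses=TTTFFF -> 0
  row 9 [01001]: clauses=TFFFFF -> 0
  row 10 [01010]: clauses=TTTFFF -> 0
  row 11 [01011]: clauses=TFFFFF -> 0
  row 12 [01100]: clauses=FTTTFT -> 0
  row 13 [01101]: clauses=FFFTFT -> 0
  row 14 [01110]: clauses=FTTTFT -> 0
  row 15 [01111]: clauses=FFFTFT -> 0
  row 16 [10000]: clauses=TTTTTT -> 1
  row 17 [10001]: clauses=TFTTTT -> 0
  row 18 [10010]: clauses=TTTTTT -> 1
  row 19 [10011]: clauses=TFTTTT -> 0
  row 20 [10100]: clauses=FTTTTT -> 0
  row 21 [10101]: clauses=FFTTTT -> 0
  row 22 [10110]: clauses=FTTTTT -> 0
  row 23 [10111]: clauses=FFTTTT -> 0
  row 24 [11000]: clauses=TTTFFF -> 0
  row 25 [11001]: clauses=TFTFFF -> 0
  row 26 [11010]: clauses=TTTFFF -> 0
  row 27 [11011]: clauses=TFTFFF -> 0
  row 28 [11100]: clauses=FTTTFT -> 0
  row 29 [11101]: clauses=FFTTFT -> 0
  row 30 [11110]: clauses=FTTTFT -> 0
  row 31 [11111]: clauses=FFTTFT -> 0
Full result column, 8 rows per line (x1,x2 fixed per line; x3,x4,x5 runs 000..111 left to right):
  rows 0-7 [x1,x2=00]: 10100000  (ones: 2)
  rows 8-15 [x1,x2=01]: 00000000  (ones: 0)
  rows 16-23 [x1,x2=10]: 10100000  (ones: 2)
  rows 24-31 [x1,x2=11]: 00000000  (ones: 0)
Satisfying assignments = 2+0+2+0 = 4

4


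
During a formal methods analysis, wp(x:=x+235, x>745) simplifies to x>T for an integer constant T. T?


Formula: wp(x:=E, P) = P[E/x] (substitute E for x in postcondition)
Step 1: Postcondition: x>745
Step 2: Substitute x+235 for x: x+235>745
Step 3: Solve for x: x > 745-235 = 510

510


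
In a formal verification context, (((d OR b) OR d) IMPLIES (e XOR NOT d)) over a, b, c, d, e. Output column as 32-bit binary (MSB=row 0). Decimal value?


Formula: (((d OR b) OR d) IMPLIES (e XOR NOT d)) over a, b, c, d, e (32 rows)
Evaluate each row (bits = a,b,c,d,e, MSB first):
  row 0 [00000]: (((0 OR 0) OR 0) IMPLIES (0 XOR NOT 0)) -> 1
  row 1 [00001]: (((0 OR 0) OR 0) IMPLIES (1 XOR NOT 0)) -> 1
  row 2 [00010]: (((1 OR 0) OR 1) IMPLIES (0 XOR NOT 1)) -> 0
  row 3 [00011]: (((1 OR 0) OR 1) IMPLIES (1 XOR NOT 1)) -> 1
  row 4 [00100]: (((0 OR 0) OR 0) IMPLIES (0 XOR NOT 0)) -> 1
  row 5 [00101]: (((0 OR 0) OR 0) IMPLIES (1 XOR NOT 0)) -> 1
  row 6 [00110]: (((1 OR 0) OR 1) IMPLIES (0 XOR NOT 1)) -> 0
  row 7 [00111]: (((1 OR 0) OR 1) IMPLIES (1 XOR NOT 1)) -> 1
  row 8 [01000]: (((0 OR 1) OR 0) IMPLIES (0 XOR NOT 0)) -> 1
  row 9 [01001]: (((0 OR 1) OR 0) IMPLIES (1 XOR NOT 0)) -> 0
  row 10 [01010]: (((1 OR 1) OR 1) IMPLIES (0 XOR NOT 1)) -> 0
  row 11 [01011]: (((1 OR 1) OR 1) IMPLIES (1 XOR NOT 1)) -> 1
  row 12 [01100]: (((0 OR 1) OR 0) IMPLIES (0 XOR NOT 0)) -> 1
  row 13 [01101]: (((0 OR 1) OR 0) IMPLIES (1 XOR NOT 0)) -> 0
  row 14 [01110]: (((1 OR 1) OR 1) IMPLIES (0 XOR NOT 1)) -> 0
  row 15 [01111]: (((1 OR 1) OR 1) IMPLIES (1 XOR NOT 1)) -> 1
  row 16 [10000]: (((0 OR 0) OR 0) IMPLIES (0 XOR NOT 0)) -> 1
  row 17 [10001]: (((0 OR 0) OR 0) IMPLIES (1 XOR NOT 0)) -> 1
  row 18 [10010]: (((1 OR 0) OR 1) IMPLIES (0 XOR NOT 1)) -> 0
  row 19 [10011]: (((1 OR 0) OR 1) IMPLIES (1 XOR NOT 1)) -> 1
  row 20 [10100]: (((0 OR 0) OR 0) IMPLIES (0 XOR NOT 0)) -> 1
  row 21 [10101]: (((0 OR 0) OR 0) IMPLIES (1 XOR NOT 0)) -> 1
  row 22 [10110]: (((1 OR 0) OR 1) IMPLIES (0 XOR NOT 1)) -> 0
  row 23 [10111]: (((1 OR 0) OR 1) IMPLIES (1 XOR NOT 1)) -> 1
  row 24 [11000]: (((0 OR 1) OR 0) IMPLIES (0 XOR NOT 0)) -> 1
  row 25 [11001]: (((0 OR 1) OR 0) IMPLIES (1 XOR NOT 0)) -> 0
  row 26 [11010]: (((1 OR 1) OR 1) IMPLIES (0 XOR NOT 1)) -> 0
  row 27 [11011]: (((1 OR 1) OR 1) IMPLIES (1 XOR NOT 1)) -> 1
  row 28 [11100]: (((0 OR 1) OR 0) IMPLIES (0 XOR NOT 0)) -> 1
  row 29 [11101]: (((0 OR 1) OR 0) IMPLIES (1 XOR NOT 0)) -> 0
  row 30 [11110]: (((1 OR 1) OR 1) IMPLIES (0 XOR NOT 1)) -> 0
  row 31 [11111]: (((1 OR 1) OR 1) IMPLIES (1 XOR NOT 1)) -> 1
Full result column, 4 rows per line (a,b,c fixed per line; d,e runs 00..11 left to right):
  rows 0-3 [a,b,c=000]: 1101  = hex D
  rows 4-7 [a,b,c=001]: 1101  = hex D
  rows 8-11 [a,b,c=010]: 1001  = hex 9
  rows 12-15 [a,b,c=011]: 1001  = hex 9
  rows 16-19 [a,b,c=100]: 1101  = hex D
  rows 20-23 [a,b,c=101]: 1101  = hex D
  rows 24-27 [a,b,c=110]: 1001  = hex 9
  rows 28-31 [a,b,c=111]: 1001  = hex 9
Output column (row 0 .. row 31) = 11011101100110011101110110011001
Output column grouped in 4s = 1101 1101 1001 1001 1101 1101 1001 1001 = 0xDD99DD99
Convert to decimal digit by digit (value = value*16 + digit):
  D -> 13
  13*16 + 13 (D) = 221
  221*16 + 9 = 3545
  3545*16 + 9 = 56729
  56729*16 + 13 (D) = 907677
  907677*16 + 13 (D) = 14522845
  14522845*16 + 9 = 232365529
  232365529*16 + 9 = 3717848473
Decimal = 3717848473

3717848473


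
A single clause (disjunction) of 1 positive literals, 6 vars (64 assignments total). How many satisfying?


Step 1: Total=2^6=64
Step 2: Unsat when all 1 false: 2^5=32
Step 3: Sat=64-32=32

32


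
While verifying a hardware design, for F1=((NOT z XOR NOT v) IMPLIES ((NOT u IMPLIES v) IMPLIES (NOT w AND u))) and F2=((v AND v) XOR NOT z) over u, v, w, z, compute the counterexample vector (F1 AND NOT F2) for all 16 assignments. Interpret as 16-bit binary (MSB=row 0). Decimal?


F1 = ((NOT z XOR NOT v) IMPLIES ((NOT u IMPLIES v) IMPLIES (NOT w AND u)))
F2 = ((v AND v) XOR NOT z)
Counterexample to F1=>F2 is where F1=1 and F2=0.
Evaluate each row (bits = u,v,w,z, MSB first):
  row 0 [0000]: F1=1 F2=1 -> F1&~F2 -> 0
  row 1 [0001]: F1=1 F2=0 -> F1&~F2 -> 1
  row 2 [0010]: F1=1 F2=1 -> F1&~F2 -> 0
  row 3 [0011]: F1=1 F2=0 -> F1&~F2 -> 1
  row 4 [0100]: F1=0 F2=0 -> F1&~F2 -> 0
  row 5 [0101]: F1=1 F2=1 -> F1&~F2 -> 0
  row 6 [0110]: F1=0 F2=0 -> F1&~F2 -> 0
  row 7 [0111]: F1=1 F2=1 -> F1&~F2 -> 0
  row 8 [1000]: F1=1 F2=1 -> F1&~F2 -> 0
  row 9 [1001]: F1=1 F2=0 -> F1&~F2 -> 1
  row 10 [1010]: F1=1 F2=1 -> F1&~F2 -> 0
  row 11 [1011]: F1=0 F2=0 -> F1&~F2 -> 0
  row 12 [1100]: F1=1 F2=0 -> F1&~F2 -> 1
  row 13 [1101]: F1=1 F2=1 -> F1&~F2 -> 0
  row 14 [1110]: F1=0 F2=0 -> F1&~F2 -> 0
  row 15 [1111]: F1=1 F2=1 -> F1&~F2 -> 0
Full result column, 4 rows per line (u,v fixed per line; w,z runs 00..11 left to right):
  rows 0-3 [u,v=00]: 0101  = hex 5
  rows 4-7 [u,v=01]: 0000  = hex 0
  rows 8-11 [u,v=10]: 0100  = hex 4
  rows 12-15 [u,v=11]: 1000  = hex 8
Counterexample vector (row 0 .. row 15) = 0101000001001000
Output column grouped in 4s = 0101 0000 0100 1000 = 0x5048
Convert to decimal digit by digit (value = value*16 + digit):
  5 -> 5
  5*16 + 0 = 80
  80*16 + 4 = 1284
  1284*16 + 8 = 20552
Decimal = 20552

20552


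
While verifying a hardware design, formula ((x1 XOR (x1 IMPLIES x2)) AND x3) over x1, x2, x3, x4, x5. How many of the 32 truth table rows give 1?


Formula: ((x1 XOR (x1 IMPLIES x2)) AND x3) over 5 vars (32 rows)
Evaluate each row (x1, x2, x3, x4, x5 as bits, MSB first):
  row 0 [00000]: ((0 XOR (0 IMPLIES 0)) AND 0) -> 0
  row 1 [00001]: ((0 XOR (0 IMPLIES 0)) AND 0) -> 0
  row 2 [00010]: ((0 XOR (0 IMPLIES 0)) AND 0) -> 0
  row 3 [00011]: ((0 XOR (0 IMPLIES 0)) AND 0) -> 0
  row 4 [00100]: ((0 XOR (0 IMPLIES 0)) AND 1) -> 1
  row 5 [00101]: ((0 XOR (0 IMPLIES 0)) AND 1) -> 1
  row 6 [00110]: ((0 XOR (0 IMPLIES 0)) AND 1) -> 1
  row 7 [00111]: ((0 XOR (0 IMPLIES 0)) AND 1) -> 1
  row 8 [01000]: ((0 XOR (0 IMPLIES 1)) AND 0) -> 0
  row 9 [01001]: ((0 XOR (0 IMPLIES 1)) AND 0) -> 0
  row 10 [01010]: ((0 XOR (0 IMPLIES 1)) AND 0) -> 0
  row 11 [01011]: ((0 XOR (0 IMPLIES 1)) AND 0) -> 0
  row 12 [01100]: ((0 XOR (0 IMPLIES 1)) AND 1) -> 1
  row 13 [01101]: ((0 XOR (0 IMPLIES 1)) AND 1) -> 1
  row 14 [01110]: ((0 XOR (0 IMPLIES 1)) AND 1) -> 1
  row 15 [01111]: ((0 XOR (0 IMPLIES 1)) AND 1) -> 1
  row 16 [10000]: ((1 XOR (1 IMPLIES 0)) AND 0) -> 0
  row 17 [10001]: ((1 XOR (1 IMPLIES 0)) AND 0) -> 0
  row 18 [10010]: ((1 XOR (1 IMPLIES 0)) AND 0) -> 0
  row 19 [10011]: ((1 XOR (1 IMPLIES 0)) AND 0) -> 0
  row 20 [10100]: ((1 XOR (1 IMPLIES 0)) AND 1) -> 1
  row 21 [10101]: ((1 XOR (1 IMPLIES 0)) AND 1) -> 1
  row 22 [10110]: ((1 XOR (1 IMPLIES 0)) AND 1) -> 1
  row 23 [10111]: ((1 XOR (1 IMPLIES 0)) AND 1) -> 1
  row 24 [11000]: ((1 XOR (1 IMPLIES 1)) AND 0) -> 0
  row 25 [11001]: ((1 XOR (1 IMPLIES 1)) AND 0) -> 0
  row 26 [11010]: ((1 XOR (1 IMPLIES 1)) AND 0) -> 0
  row 27 [11011]: ((1 XOR (1 IMPLIES 1)) AND 0) -> 0
  row 28 [11100]: ((1 XOR (1 IMPLIES 1)) AND 1) -> 0
  row 29 [11101]: ((1 XOR (1 IMPLIES 1)) AND 1) -> 0
  row 30 [11110]: ((1 XOR (1 IMPLIES 1)) AND 1) -> 0
  row 31 [11111]: ((1 XOR (1 IMPLIES 1)) AND 1) -> 0
Full result column, 8 rows per line (x1,x2 fixed per line; x3,x4,x5 runs 000..111 left to right):
  rows 0-7 [x1,x2=00]: 00001111  (ones: 4)
  rows 8-15 [x1,x2=01]: 00001111  (ones: 4)
  rows 16-23 [x1,x2=10]: 00001111  (ones: 4)
  rows 24-31 [x1,x2=11]: 00000000  (ones: 0)
Count of 1-rows = 4+4+4+0 = 12

12


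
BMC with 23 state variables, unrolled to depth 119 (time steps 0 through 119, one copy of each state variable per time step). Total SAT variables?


BMC unrolls to depth k, creating one copy of each state var for steps 0..k.
Step count = 119 + 1 = 120 (steps 0 through 119)
Vars per step = 23
Total = 23 * 120 = 2760

2760


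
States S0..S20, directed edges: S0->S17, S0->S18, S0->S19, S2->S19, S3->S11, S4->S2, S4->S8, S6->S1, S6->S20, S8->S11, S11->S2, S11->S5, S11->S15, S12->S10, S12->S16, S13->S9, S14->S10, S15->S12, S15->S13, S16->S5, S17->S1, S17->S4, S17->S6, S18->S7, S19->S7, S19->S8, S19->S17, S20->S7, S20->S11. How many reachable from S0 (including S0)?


BFS from S0:
  layer 0: {S0}
  layer 1: {S17, S18, S19}
  layer 2: {S1, S4, S6, S7, S8}
  layer 3: {S2, S11, S20}
  layer 4: {S5, S15}
  layer 5: {S12, S13}
  layer 6: {S9, S10, S16}
Reachable set: {S0, S1, S2, S4, S5, S6, S7, S8, S9, S10, S11, S12, S13, S15, S16, S17, S18, S19, S20}
Count = 19

19


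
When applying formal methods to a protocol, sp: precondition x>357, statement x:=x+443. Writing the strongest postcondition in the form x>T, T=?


Formula: sp(P, x:=E) = exists old_x. (x = E[old_x/x]) AND P[old_x/x] (old_x is the value of x before the assignment; eliminate old_x by solving x = E[old_x/x] for old_x)
Step 1: Precondition P: x>357, i.e. old_x > 357
Step 2: Assignment gives x = old_x + 443, so old_x = x - 443
Step 3: Substitute into P: x - 443 > 357
Step 4: Simplify: x > 357+443 = 800

800


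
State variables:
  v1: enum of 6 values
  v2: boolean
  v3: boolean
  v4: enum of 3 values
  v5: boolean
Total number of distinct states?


State space = product of domain sizes of all variables.
Domain sizes:
  v1 (enum of 6 values): 6
  v2 (boolean): 2
  v3 (boolean): 2
  v4 (enum of 3 values): 3
  v5 (boolean): 2
Product = 6 * 2 * 2 * 3 * 2 = 144

144


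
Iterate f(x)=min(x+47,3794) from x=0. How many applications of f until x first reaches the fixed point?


Step 1: x=0, cap=3794, increment=47
Step 2: x grows by 47 each step until capped at 3794; fixed point is x=3794
Step 3: iterations = ceil(3794/47) = 81

81


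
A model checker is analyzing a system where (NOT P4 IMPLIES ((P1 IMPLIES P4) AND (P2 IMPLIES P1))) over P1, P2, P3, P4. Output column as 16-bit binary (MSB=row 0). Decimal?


Formula: (NOT P4 IMPLIES ((P1 IMPLIES P4) AND (P2 IMPLIES P1))) over P1, P2, P3, P4 (16 rows)
Evaluate each row (bits = P1,P2,P3,P4, MSB first):
  row 0 [0000]: (NOT 0 IMPLIES ((0 IMPLIES 0) AND (0 IMPLIES 0))) -> 1
  row 1 [0001]: (NOT 1 IMPLIES ((0 IMPLIES 1) AND (0 IMPLIES 0))) -> 1
  row 2 [0010]: (NOT 0 IMPLIES ((0 IMPLIES 0) AND (0 IMPLIES 0))) -> 1
  row 3 [0011]: (NOT 1 IMPLIES ((0 IMPLIES 1) AND (0 IMPLIES 0))) -> 1
  row 4 [0100]: (NOT 0 IMPLIES ((0 IMPLIES 0) AND (1 IMPLIES 0))) -> 0
  row 5 [0101]: (NOT 1 IMPLIES ((0 IMPLIES 1) AND (1 IMPLIES 0))) -> 1
  row 6 [0110]: (NOT 0 IMPLIES ((0 IMPLIES 0) AND (1 IMPLIES 0))) -> 0
  row 7 [0111]: (NOT 1 IMPLIES ((0 IMPLIES 1) AND (1 IMPLIES 0))) -> 1
  row 8 [1000]: (NOT 0 IMPLIES ((1 IMPLIES 0) AND (0 IMPLIES 1))) -> 0
  row 9 [1001]: (NOT 1 IMPLIES ((1 IMPLIES 1) AND (0 IMPLIES 1))) -> 1
  row 10 [1010]: (NOT 0 IMPLIES ((1 IMPLIES 0) AND (0 IMPLIES 1))) -> 0
  row 11 [1011]: (NOT 1 IMPLIES ((1 IMPLIES 1) AND (0 IMPLIES 1))) -> 1
  row 12 [1100]: (NOT 0 IMPLIES ((1 IMPLIES 0) AND (1 IMPLIES 1))) -> 0
  row 13 [1101]: (NOT 1 IMPLIES ((1 IMPLIES 1) AND (1 IMPLIES 1))) -> 1
  row 14 [1110]: (NOT 0 IMPLIES ((1 IMPLIES 0) AND (1 IMPLIES 1))) -> 0
  row 15 [1111]: (NOT 1 IMPLIES ((1 IMPLIES 1) AND (1 IMPLIES 1))) -> 1
Full result column, 4 rows per line (P1,P2 fixed per line; P3,P4 runs 00..11 left to right):
  rows 0-3 [P1,P2=00]: 1111  = hex F
  rows 4-7 [P1,P2=01]: 0101  = hex 5
  rows 8-11 [P1,P2=10]: 0101  = hex 5
  rows 12-15 [P1,P2=11]: 0101  = hex 5
Output column (row 0 .. row 15) = 1111010101010101
Output column grouped in 4s = 1111 0101 0101 0101 = 0xF555
Convert to decimal digit by digit (value = value*16 + digit):
  F -> 15
  15*16 + 5 = 245
  245*16 + 5 = 3925
  3925*16 + 5 = 62805
Decimal = 62805

62805


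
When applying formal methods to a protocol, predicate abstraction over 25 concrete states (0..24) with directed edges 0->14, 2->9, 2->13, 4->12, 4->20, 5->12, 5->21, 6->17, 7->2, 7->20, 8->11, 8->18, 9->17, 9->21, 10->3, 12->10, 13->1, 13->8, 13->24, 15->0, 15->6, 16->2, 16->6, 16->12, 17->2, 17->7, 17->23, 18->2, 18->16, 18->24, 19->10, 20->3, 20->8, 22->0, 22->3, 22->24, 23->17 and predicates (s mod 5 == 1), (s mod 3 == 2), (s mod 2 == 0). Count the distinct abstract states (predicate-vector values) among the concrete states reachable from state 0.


BFS from 0:
Concrete reachable: {0, 14}
Abstract via predicates (s mod 5 == 1), (s mod 3 == 2), (s mod 2 == 0):
  (0,0,1) <- {0}
  (0,1,1) <- {14}
Distinct abstract states = 2

2
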